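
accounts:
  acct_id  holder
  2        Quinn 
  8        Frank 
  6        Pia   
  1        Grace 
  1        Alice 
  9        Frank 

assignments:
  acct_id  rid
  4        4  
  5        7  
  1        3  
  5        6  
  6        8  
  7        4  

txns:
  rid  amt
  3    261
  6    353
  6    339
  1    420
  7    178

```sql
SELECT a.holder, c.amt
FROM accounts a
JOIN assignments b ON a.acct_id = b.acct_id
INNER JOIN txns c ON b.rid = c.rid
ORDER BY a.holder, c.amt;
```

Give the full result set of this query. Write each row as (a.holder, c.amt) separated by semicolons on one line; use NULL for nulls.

Step 1 — a INNER JOIN b on acct_id → 3 row(s).
Then INNER JOIN `txns c` on rid: keep only rows whose b.rid appears in c.

(Alice, 261); (Grace, 261)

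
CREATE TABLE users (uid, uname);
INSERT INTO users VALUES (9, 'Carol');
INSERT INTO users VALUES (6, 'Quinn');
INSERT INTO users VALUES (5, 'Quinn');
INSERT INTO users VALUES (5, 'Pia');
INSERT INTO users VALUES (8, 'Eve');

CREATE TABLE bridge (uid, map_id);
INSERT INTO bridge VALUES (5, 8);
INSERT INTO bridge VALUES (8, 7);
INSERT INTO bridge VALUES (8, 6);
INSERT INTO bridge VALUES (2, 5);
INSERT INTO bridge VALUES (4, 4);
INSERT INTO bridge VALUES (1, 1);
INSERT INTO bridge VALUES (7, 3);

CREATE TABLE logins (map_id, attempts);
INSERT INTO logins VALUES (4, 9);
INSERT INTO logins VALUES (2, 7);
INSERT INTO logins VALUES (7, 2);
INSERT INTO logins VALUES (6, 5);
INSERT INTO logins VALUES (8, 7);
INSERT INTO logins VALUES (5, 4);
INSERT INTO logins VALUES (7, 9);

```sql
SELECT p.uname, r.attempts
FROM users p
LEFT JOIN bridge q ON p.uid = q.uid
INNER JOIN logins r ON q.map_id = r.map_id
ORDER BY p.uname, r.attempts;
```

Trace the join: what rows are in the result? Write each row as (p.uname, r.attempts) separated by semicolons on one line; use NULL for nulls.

Evaluate left to right. First `users p LEFT JOIN bridge q` on uid: 6 row(s).
Then INNER JOIN `logins r` on map_id: keep only rows whose q.map_id appears in r.

(Eve, 2); (Eve, 5); (Eve, 9); (Pia, 7); (Quinn, 7)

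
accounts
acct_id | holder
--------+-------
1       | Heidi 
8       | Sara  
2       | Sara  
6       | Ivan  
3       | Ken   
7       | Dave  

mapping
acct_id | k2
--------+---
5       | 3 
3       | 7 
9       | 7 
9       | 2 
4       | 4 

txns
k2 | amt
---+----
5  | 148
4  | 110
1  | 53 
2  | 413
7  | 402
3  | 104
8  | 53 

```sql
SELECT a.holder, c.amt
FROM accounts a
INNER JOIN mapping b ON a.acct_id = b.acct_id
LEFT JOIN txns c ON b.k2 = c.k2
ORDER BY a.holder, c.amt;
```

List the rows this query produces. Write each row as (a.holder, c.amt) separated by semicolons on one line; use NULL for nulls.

(Ken, 402)

Step 1 — a INNER JOIN b on acct_id → 1 row(s).
Then LEFT JOIN `txns c` on k2: each of those 1 rows is kept; rows whose b.k2 has no match in c get NULL for c's columns.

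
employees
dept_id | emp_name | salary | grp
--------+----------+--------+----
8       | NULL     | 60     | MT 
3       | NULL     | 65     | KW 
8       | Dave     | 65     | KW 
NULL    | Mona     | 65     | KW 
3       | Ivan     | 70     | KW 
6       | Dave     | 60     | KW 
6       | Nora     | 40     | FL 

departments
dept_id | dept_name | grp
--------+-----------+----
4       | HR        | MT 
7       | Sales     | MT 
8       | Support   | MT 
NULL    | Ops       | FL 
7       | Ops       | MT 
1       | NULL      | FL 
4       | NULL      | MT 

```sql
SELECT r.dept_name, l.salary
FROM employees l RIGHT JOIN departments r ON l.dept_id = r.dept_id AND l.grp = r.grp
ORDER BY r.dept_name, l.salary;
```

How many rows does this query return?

7

RIGHT JOIN keeps every row from `departments`; unmatched rows get NULL for `employees`'s columns.
Matching on l.dept_id = r.dept_id AND l.grp = r.grp. A NULL in a compared column never satisfies the condition.
- l row (dept_id=8, grp=MT): matches 1 r row(s) → 1 output row(s).
- l row (dept_id=3, grp=KW): no match.
- l row (dept_id=8, grp=KW): no match.
- l row (dept_id=NULL, grp=KW): no match.
- l row (dept_id=3, grp=KW): no match.
- l row (dept_id=6, grp=KW): no match.
- l row (dept_id=6, grp=FL): no match.
- 6 r row(s) had no l match → kept, l columns NULL.
Total: 1 matched + 6 padded = 7 rows.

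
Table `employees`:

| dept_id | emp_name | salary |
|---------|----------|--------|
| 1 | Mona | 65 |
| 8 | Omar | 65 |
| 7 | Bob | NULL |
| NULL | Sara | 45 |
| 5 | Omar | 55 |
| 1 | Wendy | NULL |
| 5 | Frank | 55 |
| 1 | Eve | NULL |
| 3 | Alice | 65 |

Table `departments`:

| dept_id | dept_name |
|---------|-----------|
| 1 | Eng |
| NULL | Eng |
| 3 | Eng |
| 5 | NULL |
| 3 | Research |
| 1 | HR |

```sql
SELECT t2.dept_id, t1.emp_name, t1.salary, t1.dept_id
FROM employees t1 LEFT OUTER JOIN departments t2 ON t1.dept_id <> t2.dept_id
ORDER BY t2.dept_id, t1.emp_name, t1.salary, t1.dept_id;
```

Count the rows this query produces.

LEFT JOIN keeps every row from `employees`; unmatched rows get NULL for `departments`'s columns.
Matching on t1.dept_id <> t2.dept_id. A NULL in a compared column never satisfies the condition.
Matched pairs: 30; unmatched t1 rows kept: 1.
Total: 30 matched + 1 padded = 31 rows.

31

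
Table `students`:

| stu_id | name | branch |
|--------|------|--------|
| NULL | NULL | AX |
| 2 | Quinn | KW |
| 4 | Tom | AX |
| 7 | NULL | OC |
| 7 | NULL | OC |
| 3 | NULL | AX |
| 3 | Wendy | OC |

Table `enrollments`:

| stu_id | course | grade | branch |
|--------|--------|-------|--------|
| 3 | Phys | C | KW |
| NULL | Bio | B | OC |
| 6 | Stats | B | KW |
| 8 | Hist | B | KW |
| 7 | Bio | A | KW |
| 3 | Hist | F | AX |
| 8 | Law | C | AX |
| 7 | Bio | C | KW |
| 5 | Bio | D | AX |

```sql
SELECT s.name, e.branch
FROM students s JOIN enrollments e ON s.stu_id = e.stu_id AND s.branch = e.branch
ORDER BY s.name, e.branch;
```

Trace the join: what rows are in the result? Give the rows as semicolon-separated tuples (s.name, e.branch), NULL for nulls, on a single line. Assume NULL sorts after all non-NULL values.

(NULL, AX)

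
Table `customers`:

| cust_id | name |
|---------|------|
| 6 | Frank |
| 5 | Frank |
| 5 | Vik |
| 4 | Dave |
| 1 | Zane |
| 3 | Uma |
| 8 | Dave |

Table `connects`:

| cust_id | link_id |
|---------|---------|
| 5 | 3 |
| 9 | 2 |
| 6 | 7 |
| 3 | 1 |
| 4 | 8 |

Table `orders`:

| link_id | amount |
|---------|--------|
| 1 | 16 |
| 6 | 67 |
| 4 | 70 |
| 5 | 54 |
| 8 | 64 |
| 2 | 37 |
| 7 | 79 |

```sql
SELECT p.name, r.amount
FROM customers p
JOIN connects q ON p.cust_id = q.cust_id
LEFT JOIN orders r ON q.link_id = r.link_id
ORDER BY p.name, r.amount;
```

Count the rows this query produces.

Joins associate left-to-right: customers INNER JOIN connects on cust_id gives 5 intermediate row(s).
Then LEFT JOIN `orders r` on link_id: each of those 5 rows is kept; rows whose q.link_id has no match in r get NULL for r's columns.
Result: 5 row(s).

5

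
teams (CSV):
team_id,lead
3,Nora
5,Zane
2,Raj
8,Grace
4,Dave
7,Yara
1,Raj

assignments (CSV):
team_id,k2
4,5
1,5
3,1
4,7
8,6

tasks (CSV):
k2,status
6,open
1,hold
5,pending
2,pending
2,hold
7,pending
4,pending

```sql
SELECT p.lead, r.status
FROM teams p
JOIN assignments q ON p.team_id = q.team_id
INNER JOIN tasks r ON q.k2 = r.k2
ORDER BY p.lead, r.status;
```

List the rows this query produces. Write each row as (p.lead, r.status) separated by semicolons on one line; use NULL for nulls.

(Dave, pending); (Dave, pending); (Grace, open); (Nora, hold); (Raj, pending)

Step 1 — p INNER JOIN q on team_id → 5 row(s).
Then INNER JOIN `tasks r` on k2: keep only rows whose q.k2 appears in r.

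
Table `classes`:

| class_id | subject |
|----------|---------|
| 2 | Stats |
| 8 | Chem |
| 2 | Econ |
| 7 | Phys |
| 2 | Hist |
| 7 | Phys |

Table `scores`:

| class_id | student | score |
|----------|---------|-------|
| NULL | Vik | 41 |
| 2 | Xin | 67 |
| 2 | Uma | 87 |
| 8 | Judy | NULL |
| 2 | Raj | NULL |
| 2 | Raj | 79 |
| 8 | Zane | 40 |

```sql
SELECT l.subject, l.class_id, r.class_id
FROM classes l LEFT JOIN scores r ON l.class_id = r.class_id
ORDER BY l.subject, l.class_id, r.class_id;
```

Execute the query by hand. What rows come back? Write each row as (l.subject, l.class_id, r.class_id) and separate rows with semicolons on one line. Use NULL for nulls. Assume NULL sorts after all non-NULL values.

(Chem, 8, 8); (Chem, 8, 8); (Econ, 2, 2); (Econ, 2, 2); (Econ, 2, 2); (Econ, 2, 2); (Hist, 2, 2); (Hist, 2, 2); (Hist, 2, 2); (Hist, 2, 2); (Phys, 7, NULL); (Phys, 7, NULL); (Stats, 2, 2); (Stats, 2, 2); (Stats, 2, 2); (Stats, 2, 2)

LEFT JOIN keeps every row from `classes`; unmatched rows get NULL for `scores`'s columns.
Matching on l.class_id = r.class_id. A NULL in a compared column never satisfies the condition.
Matched pairs: 14; unmatched l rows kept: 2.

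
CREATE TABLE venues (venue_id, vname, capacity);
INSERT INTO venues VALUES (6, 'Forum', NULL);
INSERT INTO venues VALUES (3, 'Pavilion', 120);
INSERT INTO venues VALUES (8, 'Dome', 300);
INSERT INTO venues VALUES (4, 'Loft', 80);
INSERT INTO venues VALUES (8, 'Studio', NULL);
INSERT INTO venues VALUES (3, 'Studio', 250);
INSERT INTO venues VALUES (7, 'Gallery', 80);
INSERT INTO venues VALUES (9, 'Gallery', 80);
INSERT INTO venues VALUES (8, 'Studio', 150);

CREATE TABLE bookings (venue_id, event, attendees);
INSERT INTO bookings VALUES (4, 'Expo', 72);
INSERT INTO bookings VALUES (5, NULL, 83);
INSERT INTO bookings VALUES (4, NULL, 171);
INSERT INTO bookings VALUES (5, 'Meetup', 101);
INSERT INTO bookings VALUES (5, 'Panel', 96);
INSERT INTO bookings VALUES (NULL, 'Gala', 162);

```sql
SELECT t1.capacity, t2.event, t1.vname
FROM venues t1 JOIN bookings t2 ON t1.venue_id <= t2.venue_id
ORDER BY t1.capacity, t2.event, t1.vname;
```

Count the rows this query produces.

INNER JOIN keeps only pairs where the ON condition holds.
Matching on t1.venue_id <= t2.venue_id. A NULL in a compared column never satisfies the condition.
Matched pairs: 15.
Total: 15 rows.

15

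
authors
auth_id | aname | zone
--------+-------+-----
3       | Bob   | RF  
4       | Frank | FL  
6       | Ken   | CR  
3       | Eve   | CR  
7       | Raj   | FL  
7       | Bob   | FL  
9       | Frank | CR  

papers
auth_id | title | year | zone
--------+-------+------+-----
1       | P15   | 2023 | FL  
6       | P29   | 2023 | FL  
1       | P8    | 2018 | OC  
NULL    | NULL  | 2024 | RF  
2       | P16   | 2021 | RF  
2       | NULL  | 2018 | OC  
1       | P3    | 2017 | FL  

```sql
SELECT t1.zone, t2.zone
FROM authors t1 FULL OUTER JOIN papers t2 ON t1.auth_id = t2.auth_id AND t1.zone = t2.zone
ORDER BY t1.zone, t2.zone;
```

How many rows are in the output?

14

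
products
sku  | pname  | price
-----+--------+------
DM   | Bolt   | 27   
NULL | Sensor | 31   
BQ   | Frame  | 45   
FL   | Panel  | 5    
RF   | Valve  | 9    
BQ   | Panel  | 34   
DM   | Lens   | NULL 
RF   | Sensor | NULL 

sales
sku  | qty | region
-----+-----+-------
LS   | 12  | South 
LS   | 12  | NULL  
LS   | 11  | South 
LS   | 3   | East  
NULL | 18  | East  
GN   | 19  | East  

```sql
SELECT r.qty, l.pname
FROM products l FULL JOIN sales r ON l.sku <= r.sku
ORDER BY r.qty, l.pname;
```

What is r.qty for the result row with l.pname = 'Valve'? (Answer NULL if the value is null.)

FULL OUTER JOIN keeps every row from both sides; unmatched rows get NULL for the other side's columns.
Matching on l.sku <= r.sku. A NULL in a compared column never satisfies the condition.
- sku=DM: 5 matching r row(s), so 5 row(s) emitted.
- sku=NULL: no r row matches, row kept with r columns NULL.
- sku=BQ: 5 matching r row(s), so 5 row(s) emitted.
- sku=FL: 5 matching r row(s), so 5 row(s) emitted.
- sku=RF: no r row matches, row kept with r columns NULL.
- sku=BQ: 5 matching r row(s), so 5 row(s) emitted.
- sku=DM: 5 matching r row(s), so 5 row(s) emitted.
- sku=RF: no r row matches, row kept with r columns NULL.
- plus 1 unmatched r row(s), each kept with NULL l columns.

NULL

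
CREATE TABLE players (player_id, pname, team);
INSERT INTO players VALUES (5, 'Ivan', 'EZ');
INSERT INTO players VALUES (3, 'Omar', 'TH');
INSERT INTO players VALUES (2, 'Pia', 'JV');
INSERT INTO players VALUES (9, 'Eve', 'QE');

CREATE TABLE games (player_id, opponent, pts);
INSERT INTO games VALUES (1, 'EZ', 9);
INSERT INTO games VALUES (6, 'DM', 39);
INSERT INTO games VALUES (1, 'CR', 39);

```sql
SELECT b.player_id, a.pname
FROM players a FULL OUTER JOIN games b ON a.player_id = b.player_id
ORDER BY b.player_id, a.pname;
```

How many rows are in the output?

7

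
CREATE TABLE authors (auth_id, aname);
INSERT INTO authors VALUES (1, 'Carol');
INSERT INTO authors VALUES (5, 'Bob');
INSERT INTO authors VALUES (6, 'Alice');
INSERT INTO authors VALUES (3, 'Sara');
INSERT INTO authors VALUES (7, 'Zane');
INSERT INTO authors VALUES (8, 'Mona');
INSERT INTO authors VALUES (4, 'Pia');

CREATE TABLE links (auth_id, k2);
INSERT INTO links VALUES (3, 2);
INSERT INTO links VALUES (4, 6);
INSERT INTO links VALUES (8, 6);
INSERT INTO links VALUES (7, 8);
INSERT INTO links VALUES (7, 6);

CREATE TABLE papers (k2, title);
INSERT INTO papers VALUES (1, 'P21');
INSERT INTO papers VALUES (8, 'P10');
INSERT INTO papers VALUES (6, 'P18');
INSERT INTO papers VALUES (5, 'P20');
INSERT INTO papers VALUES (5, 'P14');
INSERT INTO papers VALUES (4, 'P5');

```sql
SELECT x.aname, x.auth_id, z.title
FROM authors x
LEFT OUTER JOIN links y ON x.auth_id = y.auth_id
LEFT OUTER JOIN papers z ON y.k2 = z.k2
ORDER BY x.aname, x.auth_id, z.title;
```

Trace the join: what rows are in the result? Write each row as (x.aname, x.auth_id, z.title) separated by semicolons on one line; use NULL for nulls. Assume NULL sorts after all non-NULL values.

(Alice, 6, NULL); (Bob, 5, NULL); (Carol, 1, NULL); (Mona, 8, P18); (Pia, 4, P18); (Sara, 3, NULL); (Zane, 7, P10); (Zane, 7, P18)

Evaluate left to right. First `authors x LEFT JOIN links y` on auth_id: 8 row(s).
Then LEFT JOIN `papers z` on k2: each of those 8 rows is kept; rows whose y.k2 has no match in z get NULL for z's columns.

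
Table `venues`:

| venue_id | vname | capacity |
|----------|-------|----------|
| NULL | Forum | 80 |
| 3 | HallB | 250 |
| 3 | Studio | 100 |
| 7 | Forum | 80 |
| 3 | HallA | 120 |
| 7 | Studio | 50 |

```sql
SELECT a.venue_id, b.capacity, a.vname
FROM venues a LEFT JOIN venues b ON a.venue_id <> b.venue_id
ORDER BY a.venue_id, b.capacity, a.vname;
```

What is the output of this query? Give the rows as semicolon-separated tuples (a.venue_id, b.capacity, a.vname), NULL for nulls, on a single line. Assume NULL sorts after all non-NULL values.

(3, 50, HallA); (3, 50, HallB); (3, 50, Studio); (3, 80, HallA); (3, 80, HallB); (3, 80, Studio); (7, 100, Forum); (7, 100, Studio); (7, 120, Forum); (7, 120, Studio); (7, 250, Forum); (7, 250, Studio); (NULL, NULL, Forum)

LEFT JOIN keeps every row from `venues a`; unmatched rows get NULL for `venues b`'s columns.
Matching on a.venue_id <> b.venue_id. A NULL in a compared column never satisfies the condition.
Matched pairs: 12; unmatched a rows kept: 1.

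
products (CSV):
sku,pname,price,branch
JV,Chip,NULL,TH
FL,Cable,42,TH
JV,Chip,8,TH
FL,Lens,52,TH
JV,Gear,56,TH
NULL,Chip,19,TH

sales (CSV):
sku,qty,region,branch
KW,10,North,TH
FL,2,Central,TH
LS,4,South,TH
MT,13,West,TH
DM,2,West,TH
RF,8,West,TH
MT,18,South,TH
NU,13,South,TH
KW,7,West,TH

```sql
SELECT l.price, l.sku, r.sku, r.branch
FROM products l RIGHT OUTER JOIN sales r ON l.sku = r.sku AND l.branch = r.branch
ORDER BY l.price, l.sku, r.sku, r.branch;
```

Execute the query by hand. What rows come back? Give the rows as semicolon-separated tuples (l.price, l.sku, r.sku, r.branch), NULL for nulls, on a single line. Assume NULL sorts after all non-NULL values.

(42, FL, FL, TH); (52, FL, FL, TH); (NULL, NULL, DM, TH); (NULL, NULL, KW, TH); (NULL, NULL, KW, TH); (NULL, NULL, LS, TH); (NULL, NULL, MT, TH); (NULL, NULL, MT, TH); (NULL, NULL, NU, TH); (NULL, NULL, RF, TH)

RIGHT JOIN keeps every row from `sales`; unmatched rows get NULL for `products`'s columns.
Matching on l.sku = r.sku AND l.branch = r.branch. A NULL in a compared column never satisfies the condition.
- l row (sku=JV, branch=TH): no match.
- l row (sku=FL, branch=TH): matches 1 r row(s) → 1 output row(s).
- l row (sku=JV, branch=TH): no match.
- l row (sku=FL, branch=TH): matches 1 r row(s) → 1 output row(s).
- l row (sku=JV, branch=TH): no match.
- l row (sku=NULL, branch=TH): no match.
- plus 8 unmatched r row(s), each kept with NULL l columns.
After projecting and ordering:
l.price | l.sku | r.sku | r.branch
42 | FL | FL | TH
52 | FL | FL | TH
NULL | NULL | DM | TH
NULL | NULL | KW | TH
NULL | NULL | KW | TH
NULL | NULL | LS | TH
NULL | NULL | MT | TH
NULL | NULL | MT | TH
NULL | NULL | NU | TH
NULL | NULL | RF | TH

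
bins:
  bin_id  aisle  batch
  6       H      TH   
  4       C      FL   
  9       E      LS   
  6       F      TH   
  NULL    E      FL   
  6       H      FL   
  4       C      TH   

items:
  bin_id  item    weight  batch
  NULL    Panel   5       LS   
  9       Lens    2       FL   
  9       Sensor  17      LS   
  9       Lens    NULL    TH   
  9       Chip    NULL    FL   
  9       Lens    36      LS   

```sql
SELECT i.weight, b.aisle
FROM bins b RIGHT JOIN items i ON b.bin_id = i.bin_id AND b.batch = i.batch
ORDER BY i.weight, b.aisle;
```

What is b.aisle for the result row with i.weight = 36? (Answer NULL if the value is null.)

E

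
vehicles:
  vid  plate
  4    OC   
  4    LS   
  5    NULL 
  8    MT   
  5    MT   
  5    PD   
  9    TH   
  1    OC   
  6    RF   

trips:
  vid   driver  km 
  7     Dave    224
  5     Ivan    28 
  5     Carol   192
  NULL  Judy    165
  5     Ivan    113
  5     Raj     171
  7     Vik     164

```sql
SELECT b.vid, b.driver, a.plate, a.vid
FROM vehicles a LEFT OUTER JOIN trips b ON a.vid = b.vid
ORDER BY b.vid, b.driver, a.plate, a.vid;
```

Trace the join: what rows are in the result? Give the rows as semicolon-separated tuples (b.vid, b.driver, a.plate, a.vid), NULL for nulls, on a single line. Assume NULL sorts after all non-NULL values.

(5, Carol, MT, 5); (5, Carol, PD, 5); (5, Carol, NULL, 5); (5, Ivan, MT, 5); (5, Ivan, MT, 5); (5, Ivan, PD, 5); (5, Ivan, PD, 5); (5, Ivan, NULL, 5); (5, Ivan, NULL, 5); (5, Raj, MT, 5); (5, Raj, PD, 5); (5, Raj, NULL, 5); (NULL, NULL, LS, 4); (NULL, NULL, MT, 8); (NULL, NULL, OC, 1); (NULL, NULL, OC, 4); (NULL, NULL, RF, 6); (NULL, NULL, TH, 9)

LEFT JOIN keeps every row from `vehicles`; unmatched rows get NULL for `trips`'s columns.
Matching on a.vid = b.vid. A NULL in a compared column never satisfies the condition.
Matched pairs: 12; unmatched a rows kept: 6.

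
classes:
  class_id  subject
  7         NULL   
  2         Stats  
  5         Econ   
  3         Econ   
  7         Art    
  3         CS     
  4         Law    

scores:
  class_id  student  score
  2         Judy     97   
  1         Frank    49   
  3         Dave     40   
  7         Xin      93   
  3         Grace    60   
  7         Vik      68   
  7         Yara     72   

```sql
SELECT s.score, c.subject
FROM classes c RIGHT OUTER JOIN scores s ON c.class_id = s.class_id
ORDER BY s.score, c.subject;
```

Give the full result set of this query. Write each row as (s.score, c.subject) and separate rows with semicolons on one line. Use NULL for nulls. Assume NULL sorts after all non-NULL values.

(40, CS); (40, Econ); (49, NULL); (60, CS); (60, Econ); (68, Art); (68, NULL); (72, Art); (72, NULL); (93, Art); (93, NULL); (97, Stats)

RIGHT JOIN keeps every row from `scores`; unmatched rows get NULL for `classes`'s columns.
Matching on c.class_id = s.class_id.
Matched pairs: 11; unmatched s rows kept: 1.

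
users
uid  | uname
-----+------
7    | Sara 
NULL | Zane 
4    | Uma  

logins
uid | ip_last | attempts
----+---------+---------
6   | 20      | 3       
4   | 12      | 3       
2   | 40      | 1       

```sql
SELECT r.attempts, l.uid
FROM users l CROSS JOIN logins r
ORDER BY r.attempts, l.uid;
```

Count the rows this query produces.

9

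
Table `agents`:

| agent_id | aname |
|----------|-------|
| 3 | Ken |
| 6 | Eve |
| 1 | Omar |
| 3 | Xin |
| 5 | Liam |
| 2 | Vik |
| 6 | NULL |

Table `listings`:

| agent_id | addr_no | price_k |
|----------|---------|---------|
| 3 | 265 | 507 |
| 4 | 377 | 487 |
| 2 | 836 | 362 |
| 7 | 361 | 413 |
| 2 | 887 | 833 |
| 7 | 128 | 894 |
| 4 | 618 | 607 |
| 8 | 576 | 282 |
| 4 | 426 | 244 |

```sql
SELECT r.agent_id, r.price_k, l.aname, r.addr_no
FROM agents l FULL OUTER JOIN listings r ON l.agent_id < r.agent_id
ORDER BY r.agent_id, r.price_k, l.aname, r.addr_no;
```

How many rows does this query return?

FULL OUTER JOIN keeps every row from both sides; unmatched rows get NULL for the other side's columns.
Matching on l.agent_id < r.agent_id.
Matched pairs: 37; unmatched l rows kept: 0; unmatched r rows kept: 0.
Total: 37 rows.

37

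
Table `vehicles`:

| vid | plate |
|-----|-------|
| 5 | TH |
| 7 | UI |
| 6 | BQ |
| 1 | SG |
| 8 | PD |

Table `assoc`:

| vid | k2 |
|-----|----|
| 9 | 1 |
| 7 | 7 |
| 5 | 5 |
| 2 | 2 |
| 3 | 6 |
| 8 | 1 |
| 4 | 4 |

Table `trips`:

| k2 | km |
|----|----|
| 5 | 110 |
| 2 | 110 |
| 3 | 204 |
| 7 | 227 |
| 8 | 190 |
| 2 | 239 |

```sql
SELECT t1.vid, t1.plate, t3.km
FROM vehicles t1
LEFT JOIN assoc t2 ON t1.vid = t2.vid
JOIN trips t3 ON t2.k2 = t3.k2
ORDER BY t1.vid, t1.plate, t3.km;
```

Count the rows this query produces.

Joins associate left-to-right: vehicles LEFT JOIN assoc on vid gives 5 intermediate row(s).
Then INNER JOIN `trips t3` on k2: keep only rows whose t2.k2 appears in t3.
Result: 2 row(s).

2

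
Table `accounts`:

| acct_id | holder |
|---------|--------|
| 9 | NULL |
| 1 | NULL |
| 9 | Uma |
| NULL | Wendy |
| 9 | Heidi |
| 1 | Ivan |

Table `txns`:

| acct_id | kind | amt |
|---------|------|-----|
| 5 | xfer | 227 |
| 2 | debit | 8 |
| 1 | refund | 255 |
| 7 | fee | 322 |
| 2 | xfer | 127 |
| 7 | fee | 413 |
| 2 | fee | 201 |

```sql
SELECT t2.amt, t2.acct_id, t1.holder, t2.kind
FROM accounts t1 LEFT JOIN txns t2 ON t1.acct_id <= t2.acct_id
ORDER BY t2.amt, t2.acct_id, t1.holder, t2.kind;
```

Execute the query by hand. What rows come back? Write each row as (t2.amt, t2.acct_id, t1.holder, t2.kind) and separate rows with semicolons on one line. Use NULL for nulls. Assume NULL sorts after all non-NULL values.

(8, 2, Ivan, debit); (8, 2, NULL, debit); (127, 2, Ivan, xfer); (127, 2, NULL, xfer); (201, 2, Ivan, fee); (201, 2, NULL, fee); (227, 5, Ivan, xfer); (227, 5, NULL, xfer); (255, 1, Ivan, refund); (255, 1, NULL, refund); (322, 7, Ivan, fee); (322, 7, NULL, fee); (413, 7, Ivan, fee); (413, 7, NULL, fee); (NULL, NULL, Heidi, NULL); (NULL, NULL, Uma, NULL); (NULL, NULL, Wendy, NULL); (NULL, NULL, NULL, NULL)

LEFT JOIN keeps every row from `accounts`; unmatched rows get NULL for `txns`'s columns.
Matching on t1.acct_id <= t2.acct_id. A NULL in a compared column never satisfies the condition.
Matched pairs: 14; unmatched t1 rows kept: 4.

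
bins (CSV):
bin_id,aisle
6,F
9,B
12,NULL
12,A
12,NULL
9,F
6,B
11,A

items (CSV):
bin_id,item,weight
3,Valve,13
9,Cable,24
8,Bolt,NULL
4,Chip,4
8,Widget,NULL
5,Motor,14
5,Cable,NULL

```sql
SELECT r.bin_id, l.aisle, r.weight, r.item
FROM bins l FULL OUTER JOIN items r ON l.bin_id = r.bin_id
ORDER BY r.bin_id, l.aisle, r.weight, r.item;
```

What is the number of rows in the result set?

14

FULL OUTER JOIN keeps every row from both sides; unmatched rows get NULL for the other side's columns.
Matching on l.bin_id = r.bin_id.
- l row (bin_id=6): no match → kept, r columns NULL.
- l row (bin_id=9): matches 1 r row(s) → 1 output row(s).
- l row (bin_id=12): no match → kept, r columns NULL.
- l row (bin_id=12): no match → kept, r columns NULL.
- l row (bin_id=12): no match → kept, r columns NULL.
- l row (bin_id=9): matches 1 r row(s) → 1 output row(s).
- l row (bin_id=6): no match → kept, r columns NULL.
- l row (bin_id=11): no match → kept, r columns NULL.
- 6 row(s) from r found no l partner → padded with NULL.
Total: 2 matched + 12 padded = 14 rows.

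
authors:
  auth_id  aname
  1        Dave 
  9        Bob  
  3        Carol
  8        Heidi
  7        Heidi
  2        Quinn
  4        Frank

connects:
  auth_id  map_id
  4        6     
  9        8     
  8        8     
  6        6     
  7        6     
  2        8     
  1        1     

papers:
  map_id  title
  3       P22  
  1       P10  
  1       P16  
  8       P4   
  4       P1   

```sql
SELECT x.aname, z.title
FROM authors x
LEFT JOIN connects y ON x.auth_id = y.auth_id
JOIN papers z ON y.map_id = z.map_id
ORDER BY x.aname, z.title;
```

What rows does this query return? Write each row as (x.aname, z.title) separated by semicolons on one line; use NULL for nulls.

Evaluate left to right. First `authors x LEFT JOIN connects y` on auth_id: 7 row(s).
Then INNER JOIN `papers z` on map_id: keep only rows whose y.map_id appears in z.

(Bob, P4); (Dave, P10); (Dave, P16); (Heidi, P4); (Quinn, P4)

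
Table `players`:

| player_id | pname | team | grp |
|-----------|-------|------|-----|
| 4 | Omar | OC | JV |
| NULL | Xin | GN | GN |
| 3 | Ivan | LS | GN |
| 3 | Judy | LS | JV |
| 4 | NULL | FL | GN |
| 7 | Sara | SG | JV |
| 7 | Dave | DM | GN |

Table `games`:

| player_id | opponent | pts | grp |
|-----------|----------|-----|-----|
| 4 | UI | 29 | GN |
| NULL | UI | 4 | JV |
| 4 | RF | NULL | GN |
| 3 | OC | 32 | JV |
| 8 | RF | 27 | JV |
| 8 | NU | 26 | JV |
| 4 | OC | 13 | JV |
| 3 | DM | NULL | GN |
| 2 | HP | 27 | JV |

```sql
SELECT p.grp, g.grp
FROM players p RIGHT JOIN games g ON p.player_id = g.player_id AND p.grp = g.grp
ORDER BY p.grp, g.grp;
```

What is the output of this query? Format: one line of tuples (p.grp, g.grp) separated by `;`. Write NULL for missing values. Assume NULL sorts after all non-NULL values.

(GN, GN); (GN, GN); (GN, GN); (JV, JV); (JV, JV); (NULL, JV); (NULL, JV); (NULL, JV); (NULL, JV)

RIGHT JOIN keeps every row from `games`; unmatched rows get NULL for `players`'s columns.
Matching on p.player_id = g.player_id AND p.grp = g.grp. A NULL in a compared column never satisfies the condition.
- p row (player_id=4, grp=JV): matches 1 g row(s) → 1 output row(s).
- p row (player_id=NULL, grp=GN): no match.
- p row (player_id=3, grp=GN): matches 1 g row(s) → 1 output row(s).
- p row (player_id=3, grp=JV): matches 1 g row(s) → 1 output row(s).
- p row (player_id=4, grp=GN): matches 2 g row(s) → 2 output row(s).
- p row (player_id=7, grp=JV): no match.
- p row (player_id=7, grp=GN): no match.
- 4 row(s) from g found no p partner → padded with NULL.
After projecting and ordering:
p.grp | g.grp
GN | GN
GN | GN
GN | GN
JV | JV
JV | JV
NULL | JV
NULL | JV
NULL | JV
NULL | JV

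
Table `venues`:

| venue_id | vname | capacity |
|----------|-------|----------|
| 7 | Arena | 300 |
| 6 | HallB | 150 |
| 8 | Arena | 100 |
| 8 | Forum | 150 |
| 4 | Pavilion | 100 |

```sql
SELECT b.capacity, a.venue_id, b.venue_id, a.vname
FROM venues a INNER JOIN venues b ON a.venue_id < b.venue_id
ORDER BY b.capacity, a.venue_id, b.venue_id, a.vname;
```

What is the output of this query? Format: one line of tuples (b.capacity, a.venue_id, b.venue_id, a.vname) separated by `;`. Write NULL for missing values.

(100, 4, 8, Pavilion); (100, 6, 8, HallB); (100, 7, 8, Arena); (150, 4, 6, Pavilion); (150, 4, 8, Pavilion); (150, 6, 8, HallB); (150, 7, 8, Arena); (300, 4, 7, Pavilion); (300, 6, 7, HallB)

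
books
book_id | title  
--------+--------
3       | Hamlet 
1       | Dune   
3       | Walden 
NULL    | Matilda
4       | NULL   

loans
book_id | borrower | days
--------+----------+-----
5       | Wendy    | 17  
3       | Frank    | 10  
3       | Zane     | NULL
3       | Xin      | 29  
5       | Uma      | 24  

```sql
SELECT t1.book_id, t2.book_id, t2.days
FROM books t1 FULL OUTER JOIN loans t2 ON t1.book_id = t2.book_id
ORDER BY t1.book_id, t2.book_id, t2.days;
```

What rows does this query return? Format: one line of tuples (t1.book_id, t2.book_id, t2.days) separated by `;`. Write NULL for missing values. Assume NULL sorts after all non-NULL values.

(1, NULL, NULL); (3, 3, 10); (3, 3, 10); (3, 3, 29); (3, 3, 29); (3, 3, NULL); (3, 3, NULL); (4, NULL, NULL); (NULL, 5, 17); (NULL, 5, 24); (NULL, NULL, NULL)

FULL OUTER JOIN keeps every row from both sides; unmatched rows get NULL for the other side's columns.
Matching on t1.book_id = t2.book_id. A NULL in a compared column never satisfies the condition.
- t1 row (book_id=3): matches 3 t2 row(s) → 3 output row(s).
- t1 row (book_id=1): no match → kept, t2 columns NULL.
- t1 row (book_id=3): matches 3 t2 row(s) → 3 output row(s).
- t1 row (book_id=NULL): no match → kept, t2 columns NULL.
- t1 row (book_id=4): no match → kept, t2 columns NULL.
- plus 2 unmatched t2 row(s), each kept with NULL t1 columns.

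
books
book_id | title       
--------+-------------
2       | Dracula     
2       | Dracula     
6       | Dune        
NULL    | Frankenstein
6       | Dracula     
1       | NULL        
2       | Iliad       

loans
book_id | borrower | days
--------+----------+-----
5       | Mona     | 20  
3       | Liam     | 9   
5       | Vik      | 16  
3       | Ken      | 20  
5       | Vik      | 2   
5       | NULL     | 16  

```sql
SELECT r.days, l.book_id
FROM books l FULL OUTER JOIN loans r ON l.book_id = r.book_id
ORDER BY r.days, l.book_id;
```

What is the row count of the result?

13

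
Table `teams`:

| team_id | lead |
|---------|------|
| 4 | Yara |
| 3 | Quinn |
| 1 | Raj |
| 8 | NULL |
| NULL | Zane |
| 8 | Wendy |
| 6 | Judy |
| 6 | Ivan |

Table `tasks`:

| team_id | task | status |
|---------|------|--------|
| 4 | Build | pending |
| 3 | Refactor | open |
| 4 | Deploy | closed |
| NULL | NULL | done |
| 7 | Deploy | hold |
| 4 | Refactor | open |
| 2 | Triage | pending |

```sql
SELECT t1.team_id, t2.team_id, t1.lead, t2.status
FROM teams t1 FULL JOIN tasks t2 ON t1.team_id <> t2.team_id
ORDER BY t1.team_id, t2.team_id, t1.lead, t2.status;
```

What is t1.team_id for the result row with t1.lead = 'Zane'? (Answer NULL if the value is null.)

NULL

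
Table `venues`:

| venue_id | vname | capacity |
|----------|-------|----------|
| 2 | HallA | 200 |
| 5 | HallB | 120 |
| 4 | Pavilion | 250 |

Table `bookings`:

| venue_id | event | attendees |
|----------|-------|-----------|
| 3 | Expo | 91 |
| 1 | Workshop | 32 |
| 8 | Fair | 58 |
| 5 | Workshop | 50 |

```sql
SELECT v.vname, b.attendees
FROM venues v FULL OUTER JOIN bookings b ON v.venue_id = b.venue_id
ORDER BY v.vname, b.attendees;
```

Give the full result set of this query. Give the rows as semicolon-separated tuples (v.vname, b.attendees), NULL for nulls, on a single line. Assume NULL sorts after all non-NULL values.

(HallA, NULL); (HallB, 50); (Pavilion, NULL); (NULL, 32); (NULL, 58); (NULL, 91)

FULL OUTER JOIN keeps every row from both sides; unmatched rows get NULL for the other side's columns.
Matching on v.venue_id = b.venue_id.
- venue_id=2: no b row matches, row kept with b columns NULL.
- venue_id=5: 1 matching b row(s), so 1 row(s) emitted.
- venue_id=4: no b row matches, row kept with b columns NULL.
- 3 b row(s) had no v match → kept, v columns NULL.
After projecting and ordering:
v.vname | b.attendees
HallA | NULL
HallB | 50
Pavilion | NULL
NULL | 32
NULL | 58
NULL | 91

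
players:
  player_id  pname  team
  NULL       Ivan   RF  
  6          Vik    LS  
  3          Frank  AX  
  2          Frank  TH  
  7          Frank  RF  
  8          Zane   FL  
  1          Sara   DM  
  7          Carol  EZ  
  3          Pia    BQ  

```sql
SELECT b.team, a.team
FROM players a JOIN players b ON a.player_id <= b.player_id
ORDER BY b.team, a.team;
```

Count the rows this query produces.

INNER JOIN keeps only pairs where the ON condition holds.
Matching on a.player_id <= b.player_id. A NULL in a compared column never satisfies the condition.
- a[0] player_id=NULL → no match; dropped.
- a[1] player_id=6 → 4 match(es) in b → 4 row(s).
- a[2] player_id=3 → 6 match(es) in b → 6 row(s).
- a[3] player_id=2 → 7 match(es) in b → 7 row(s).
- a[4] player_id=7 → 3 match(es) in b → 3 row(s).
- a[5] player_id=8 → 1 match(es) in b → 1 row(s).
- a[6] player_id=1 → 8 match(es) in b → 8 row(s).
- a[7] player_id=7 → 3 match(es) in b → 3 row(s).
- a[8] player_id=3 → 6 match(es) in b → 6 row(s).
Total: 38 rows.

38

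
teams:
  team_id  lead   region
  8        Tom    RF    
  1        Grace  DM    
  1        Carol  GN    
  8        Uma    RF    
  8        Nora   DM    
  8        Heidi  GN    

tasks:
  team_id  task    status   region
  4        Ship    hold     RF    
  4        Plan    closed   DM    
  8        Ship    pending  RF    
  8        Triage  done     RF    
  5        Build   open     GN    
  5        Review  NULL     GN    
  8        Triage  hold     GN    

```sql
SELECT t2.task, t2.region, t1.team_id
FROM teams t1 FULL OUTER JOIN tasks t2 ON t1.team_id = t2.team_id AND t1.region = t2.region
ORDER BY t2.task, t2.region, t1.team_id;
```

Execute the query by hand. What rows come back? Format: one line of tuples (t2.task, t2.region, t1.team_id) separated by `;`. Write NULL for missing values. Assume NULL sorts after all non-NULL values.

(Build, GN, NULL); (Plan, DM, NULL); (Review, GN, NULL); (Ship, RF, 8); (Ship, RF, 8); (Ship, RF, NULL); (Triage, GN, 8); (Triage, RF, 8); (Triage, RF, 8); (NULL, NULL, 1); (NULL, NULL, 1); (NULL, NULL, 8)

FULL OUTER JOIN keeps every row from both sides; unmatched rows get NULL for the other side's columns.
Matching on t1.team_id = t2.team_id AND t1.region = t2.region.
- t1 (team_id=8, region=RF) pairs with 2 row(s) of t2.
- t1 (team_id=1, region=DM) has no partner → padded with NULL.
- t1 (team_id=1, region=GN) has no partner → padded with NULL.
- t1 (team_id=8, region=RF) pairs with 2 row(s) of t2.
- t1 (team_id=8, region=DM) has no partner → padded with NULL.
- t1 (team_id=8, region=GN) pairs with 1 row(s) of t2.
- plus 4 unmatched t2 row(s), each kept with NULL t1 columns.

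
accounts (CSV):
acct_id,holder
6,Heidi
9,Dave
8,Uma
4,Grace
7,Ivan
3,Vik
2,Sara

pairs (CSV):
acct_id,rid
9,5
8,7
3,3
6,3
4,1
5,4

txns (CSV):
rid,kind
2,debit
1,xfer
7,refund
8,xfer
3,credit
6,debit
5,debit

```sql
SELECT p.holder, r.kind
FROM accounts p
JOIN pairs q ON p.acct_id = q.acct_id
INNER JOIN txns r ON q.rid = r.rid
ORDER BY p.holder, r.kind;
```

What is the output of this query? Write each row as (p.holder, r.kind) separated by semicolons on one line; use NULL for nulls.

(Dave, debit); (Grace, xfer); (Heidi, credit); (Uma, refund); (Vik, credit)

Joins associate left-to-right: accounts INNER JOIN pairs on acct_id gives 5 intermediate row(s).
Then INNER JOIN `txns r` on rid: keep only rows whose q.rid appears in r.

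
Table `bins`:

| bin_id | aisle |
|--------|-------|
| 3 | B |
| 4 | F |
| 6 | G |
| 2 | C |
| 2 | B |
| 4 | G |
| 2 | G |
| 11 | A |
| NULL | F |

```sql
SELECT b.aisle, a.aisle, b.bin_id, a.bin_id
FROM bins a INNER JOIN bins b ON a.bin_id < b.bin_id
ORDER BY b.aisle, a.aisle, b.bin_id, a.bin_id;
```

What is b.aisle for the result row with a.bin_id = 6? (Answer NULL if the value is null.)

A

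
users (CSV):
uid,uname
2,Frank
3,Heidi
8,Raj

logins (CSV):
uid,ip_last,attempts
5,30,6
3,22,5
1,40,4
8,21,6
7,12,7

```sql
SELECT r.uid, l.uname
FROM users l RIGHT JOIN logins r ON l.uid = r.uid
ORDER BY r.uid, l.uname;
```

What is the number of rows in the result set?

5

RIGHT JOIN keeps every row from `logins`; unmatched rows get NULL for `users`'s columns.
Matching on l.uid = r.uid.
Matched pairs: 2; unmatched r rows kept: 3.
Total: 2 matched + 3 padded = 5 rows.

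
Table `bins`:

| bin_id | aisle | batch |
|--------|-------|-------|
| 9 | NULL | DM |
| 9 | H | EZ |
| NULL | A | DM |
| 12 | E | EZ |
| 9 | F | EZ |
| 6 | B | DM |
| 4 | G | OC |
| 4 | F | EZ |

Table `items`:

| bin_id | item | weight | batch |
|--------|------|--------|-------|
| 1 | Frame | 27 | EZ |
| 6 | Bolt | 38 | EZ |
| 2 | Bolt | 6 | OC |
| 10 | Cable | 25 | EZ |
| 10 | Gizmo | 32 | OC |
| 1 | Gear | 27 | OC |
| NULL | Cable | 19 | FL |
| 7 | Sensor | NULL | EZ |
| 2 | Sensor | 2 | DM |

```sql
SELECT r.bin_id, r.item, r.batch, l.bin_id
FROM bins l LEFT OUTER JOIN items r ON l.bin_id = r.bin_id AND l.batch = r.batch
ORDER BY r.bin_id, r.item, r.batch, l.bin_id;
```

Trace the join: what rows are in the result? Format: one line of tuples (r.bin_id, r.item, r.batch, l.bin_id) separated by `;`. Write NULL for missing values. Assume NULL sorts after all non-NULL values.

LEFT JOIN keeps every row from `bins`; unmatched rows get NULL for `items`'s columns.
Matching on l.bin_id = r.bin_id AND l.batch = r.batch. A NULL in a compared column never satisfies the condition.
Matched pairs: 0; unmatched l rows kept: 8.

(NULL, NULL, NULL, 4); (NULL, NULL, NULL, 4); (NULL, NULL, NULL, 6); (NULL, NULL, NULL, 9); (NULL, NULL, NULL, 9); (NULL, NULL, NULL, 9); (NULL, NULL, NULL, 12); (NULL, NULL, NULL, NULL)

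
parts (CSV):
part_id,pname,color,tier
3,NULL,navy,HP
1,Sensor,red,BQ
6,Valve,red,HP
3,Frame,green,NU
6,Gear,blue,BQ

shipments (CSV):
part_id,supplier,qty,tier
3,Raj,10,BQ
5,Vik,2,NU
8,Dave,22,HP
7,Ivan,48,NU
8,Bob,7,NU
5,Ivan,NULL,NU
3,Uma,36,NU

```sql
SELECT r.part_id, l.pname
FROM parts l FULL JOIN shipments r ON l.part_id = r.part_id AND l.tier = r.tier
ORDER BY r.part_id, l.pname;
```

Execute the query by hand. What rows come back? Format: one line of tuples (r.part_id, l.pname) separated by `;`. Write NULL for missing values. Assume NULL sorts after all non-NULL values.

FULL OUTER JOIN keeps every row from both sides; unmatched rows get NULL for the other side's columns.
Matching on l.part_id = r.part_id AND l.tier = r.tier.
- l[0] part_id=3, tier=HP → no match; kept with NULLs on the r side.
- l[1] part_id=1, tier=BQ → no match; kept with NULLs on the r side.
- l[2] part_id=6, tier=HP → no match; kept with NULLs on the r side.
- l[3] part_id=3, tier=NU → 1 match(es) in r → 1 row(s).
- l[4] part_id=6, tier=BQ → no match; kept with NULLs on the r side.
- 6 row(s) from r found no l partner → padded with NULL.

(3, Frame); (3, NULL); (5, NULL); (5, NULL); (7, NULL); (8, NULL); (8, NULL); (NULL, Gear); (NULL, Sensor); (NULL, Valve); (NULL, NULL)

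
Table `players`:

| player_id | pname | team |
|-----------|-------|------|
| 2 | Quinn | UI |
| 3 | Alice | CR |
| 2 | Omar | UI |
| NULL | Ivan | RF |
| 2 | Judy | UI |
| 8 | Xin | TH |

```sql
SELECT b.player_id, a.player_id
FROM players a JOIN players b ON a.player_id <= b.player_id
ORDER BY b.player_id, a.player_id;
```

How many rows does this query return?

18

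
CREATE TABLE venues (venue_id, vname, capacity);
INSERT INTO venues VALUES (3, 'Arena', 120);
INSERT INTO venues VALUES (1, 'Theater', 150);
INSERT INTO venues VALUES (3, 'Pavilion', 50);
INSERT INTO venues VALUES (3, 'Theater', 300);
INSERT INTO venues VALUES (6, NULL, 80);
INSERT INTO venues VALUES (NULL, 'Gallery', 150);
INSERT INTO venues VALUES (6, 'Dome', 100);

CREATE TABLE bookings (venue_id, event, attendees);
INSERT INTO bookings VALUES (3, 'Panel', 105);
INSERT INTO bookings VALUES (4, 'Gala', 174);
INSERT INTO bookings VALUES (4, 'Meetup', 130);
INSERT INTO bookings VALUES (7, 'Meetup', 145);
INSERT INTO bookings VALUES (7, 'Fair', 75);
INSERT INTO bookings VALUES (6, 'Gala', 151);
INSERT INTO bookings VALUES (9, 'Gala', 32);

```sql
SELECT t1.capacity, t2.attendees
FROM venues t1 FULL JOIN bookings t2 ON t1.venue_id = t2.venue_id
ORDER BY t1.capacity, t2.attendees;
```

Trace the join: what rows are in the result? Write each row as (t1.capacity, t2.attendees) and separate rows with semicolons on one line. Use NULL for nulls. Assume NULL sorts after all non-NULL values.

FULL OUTER JOIN keeps every row from both sides; unmatched rows get NULL for the other side's columns.
Matching on t1.venue_id = t2.venue_id. A NULL in a compared column never satisfies the condition.
Matched pairs: 5; unmatched t1 rows kept: 2; unmatched t2 rows kept: 5.

(50, 105); (80, 151); (100, 151); (120, 105); (150, NULL); (150, NULL); (300, 105); (NULL, 32); (NULL, 75); (NULL, 130); (NULL, 145); (NULL, 174)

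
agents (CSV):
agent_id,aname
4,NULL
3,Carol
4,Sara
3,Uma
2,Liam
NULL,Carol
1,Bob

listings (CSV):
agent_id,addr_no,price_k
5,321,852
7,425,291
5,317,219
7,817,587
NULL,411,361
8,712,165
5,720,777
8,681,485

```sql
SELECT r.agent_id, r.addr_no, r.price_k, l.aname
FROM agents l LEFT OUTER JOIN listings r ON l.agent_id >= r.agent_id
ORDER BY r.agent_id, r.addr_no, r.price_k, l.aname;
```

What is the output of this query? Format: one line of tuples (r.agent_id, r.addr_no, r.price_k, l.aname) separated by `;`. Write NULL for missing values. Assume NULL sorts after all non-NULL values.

(NULL, NULL, NULL, Bob); (NULL, NULL, NULL, Carol); (NULL, NULL, NULL, Carol); (NULL, NULL, NULL, Liam); (NULL, NULL, NULL, Sara); (NULL, NULL, NULL, Uma); (NULL, NULL, NULL, NULL)

LEFT JOIN keeps every row from `agents`; unmatched rows get NULL for `listings`'s columns.
Matching on l.agent_id >= r.agent_id. A NULL in a compared column never satisfies the condition.
- l row (agent_id=4): no match → kept, r columns NULL.
- l row (agent_id=3): no match → kept, r columns NULL.
- l row (agent_id=4): no match → kept, r columns NULL.
- l row (agent_id=3): no match → kept, r columns NULL.
- l row (agent_id=2): no match → kept, r columns NULL.
- l row (agent_id=NULL): no match → kept, r columns NULL.
- l row (agent_id=1): no match → kept, r columns NULL.
After projecting and ordering:
r.agent_id | r.addr_no | r.price_k | l.aname
NULL | NULL | NULL | Bob
NULL | NULL | NULL | Carol
NULL | NULL | NULL | Carol
NULL | NULL | NULL | Liam
NULL | NULL | NULL | Sara
NULL | NULL | NULL | Uma
NULL | NULL | NULL | NULL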